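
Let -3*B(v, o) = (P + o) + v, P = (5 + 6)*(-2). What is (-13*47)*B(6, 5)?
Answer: -6721/3 ≈ -2240.3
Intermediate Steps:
P = -22 (P = 11*(-2) = -22)
B(v, o) = 22/3 - o/3 - v/3 (B(v, o) = -((-22 + o) + v)/3 = -(-22 + o + v)/3 = 22/3 - o/3 - v/3)
(-13*47)*B(6, 5) = (-13*47)*(22/3 - 1/3*5 - 1/3*6) = -611*(22/3 - 5/3 - 2) = -611*11/3 = -6721/3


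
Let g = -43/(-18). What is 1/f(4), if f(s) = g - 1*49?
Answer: -18/839 ≈ -0.021454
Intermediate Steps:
g = 43/18 (g = -43*(-1/18) = 43/18 ≈ 2.3889)
f(s) = -839/18 (f(s) = 43/18 - 1*49 = 43/18 - 49 = -839/18)
1/f(4) = 1/(-839/18) = -18/839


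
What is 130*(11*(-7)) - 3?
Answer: -10013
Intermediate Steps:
130*(11*(-7)) - 3 = 130*(-77) - 3 = -10010 - 3 = -10013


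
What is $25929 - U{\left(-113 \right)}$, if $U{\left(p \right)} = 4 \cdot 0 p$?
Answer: $25929$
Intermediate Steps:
$U{\left(p \right)} = 0$ ($U{\left(p \right)} = 0 p = 0$)
$25929 - U{\left(-113 \right)} = 25929 - 0 = 25929 + 0 = 25929$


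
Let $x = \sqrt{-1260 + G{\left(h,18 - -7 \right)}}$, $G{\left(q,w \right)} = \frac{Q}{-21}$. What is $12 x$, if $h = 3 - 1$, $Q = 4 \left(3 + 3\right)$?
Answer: $\frac{24 i \sqrt{15449}}{7} \approx 426.15 i$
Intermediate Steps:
$Q = 24$ ($Q = 4 \cdot 6 = 24$)
$h = 2$ ($h = 3 - 1 = 2$)
$G{\left(q,w \right)} = - \frac{8}{7}$ ($G{\left(q,w \right)} = \frac{24}{-21} = 24 \left(- \frac{1}{21}\right) = - \frac{8}{7}$)
$x = \frac{2 i \sqrt{15449}}{7}$ ($x = \sqrt{-1260 - \frac{8}{7}} = \sqrt{- \frac{8828}{7}} = \frac{2 i \sqrt{15449}}{7} \approx 35.513 i$)
$12 x = 12 \frac{2 i \sqrt{15449}}{7} = \frac{24 i \sqrt{15449}}{7}$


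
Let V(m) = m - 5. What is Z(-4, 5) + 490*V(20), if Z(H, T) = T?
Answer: 7355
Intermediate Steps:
V(m) = -5 + m
Z(-4, 5) + 490*V(20) = 5 + 490*(-5 + 20) = 5 + 490*15 = 5 + 7350 = 7355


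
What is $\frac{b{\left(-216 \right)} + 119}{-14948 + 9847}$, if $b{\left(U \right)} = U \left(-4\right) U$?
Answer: $\frac{186505}{5101} \approx 36.562$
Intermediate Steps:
$b{\left(U \right)} = - 4 U^{2}$ ($b{\left(U \right)} = - 4 U U = - 4 U^{2}$)
$\frac{b{\left(-216 \right)} + 119}{-14948 + 9847} = \frac{- 4 \left(-216\right)^{2} + 119}{-14948 + 9847} = \frac{\left(-4\right) 46656 + 119}{-5101} = \left(-186624 + 119\right) \left(- \frac{1}{5101}\right) = \left(-186505\right) \left(- \frac{1}{5101}\right) = \frac{186505}{5101}$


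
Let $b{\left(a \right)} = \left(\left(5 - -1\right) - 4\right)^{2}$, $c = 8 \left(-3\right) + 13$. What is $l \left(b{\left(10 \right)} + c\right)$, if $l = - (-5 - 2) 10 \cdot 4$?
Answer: $-1960$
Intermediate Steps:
$l = 280$ ($l = \left(-1\right) \left(-7\right) 10 \cdot 4 = 7 \cdot 10 \cdot 4 = 70 \cdot 4 = 280$)
$c = -11$ ($c = -24 + 13 = -11$)
$b{\left(a \right)} = 4$ ($b{\left(a \right)} = \left(\left(5 + 1\right) - 4\right)^{2} = \left(6 - 4\right)^{2} = 2^{2} = 4$)
$l \left(b{\left(10 \right)} + c\right) = 280 \left(4 - 11\right) = 280 \left(-7\right) = -1960$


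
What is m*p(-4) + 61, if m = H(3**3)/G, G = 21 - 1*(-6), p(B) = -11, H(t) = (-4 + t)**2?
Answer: -4172/27 ≈ -154.52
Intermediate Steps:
G = 27 (G = 21 + 6 = 27)
m = 529/27 (m = (-4 + 3**3)**2/27 = (-4 + 27)**2*(1/27) = 23**2*(1/27) = 529*(1/27) = 529/27 ≈ 19.593)
m*p(-4) + 61 = (529/27)*(-11) + 61 = -5819/27 + 61 = -4172/27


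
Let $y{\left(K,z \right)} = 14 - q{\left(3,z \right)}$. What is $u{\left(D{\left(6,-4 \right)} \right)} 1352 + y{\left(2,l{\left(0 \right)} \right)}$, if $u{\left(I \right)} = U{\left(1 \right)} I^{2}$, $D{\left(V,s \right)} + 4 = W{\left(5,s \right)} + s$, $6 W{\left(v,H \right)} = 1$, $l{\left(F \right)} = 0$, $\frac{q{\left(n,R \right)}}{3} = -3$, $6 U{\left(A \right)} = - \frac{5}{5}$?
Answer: $- \frac{372700}{27} \approx -13804.0$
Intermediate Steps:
$U{\left(A \right)} = - \frac{1}{6}$ ($U{\left(A \right)} = \frac{\left(-5\right) \frac{1}{5}}{6} = \frac{1}{6} \left(-1\right) = - \frac{1}{6}$)
$q{\left(n,R \right)} = -9$ ($q{\left(n,R \right)} = 3 \left(-3\right) = -9$)
$W{\left(v,H \right)} = \frac{1}{6}$ ($W{\left(v,H \right)} = \frac{1}{6} \cdot 1 = \frac{1}{6}$)
$D{\left(V,s \right)} = - \frac{23}{6} + s$ ($D{\left(V,s \right)} = -4 + \left(\frac{1}{6} + s\right) = - \frac{23}{6} + s$)
$u{\left(I \right)} = - \frac{I^{2}}{6}$
$y{\left(K,z \right)} = 23$ ($y{\left(K,z \right)} = 14 - -9 = 14 + 9 = 23$)
$u{\left(D{\left(6,-4 \right)} \right)} 1352 + y{\left(2,l{\left(0 \right)} \right)} = - \frac{\left(- \frac{23}{6} - 4\right)^{2}}{6} \cdot 1352 + 23 = - \frac{\left(- \frac{47}{6}\right)^{2}}{6} \cdot 1352 + 23 = \left(- \frac{1}{6}\right) \frac{2209}{36} \cdot 1352 + 23 = \left(- \frac{2209}{216}\right) 1352 + 23 = - \frac{373321}{27} + 23 = - \frac{372700}{27}$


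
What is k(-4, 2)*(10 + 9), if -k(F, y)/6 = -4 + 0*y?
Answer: 456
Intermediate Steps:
k(F, y) = 24 (k(F, y) = -6*(-4 + 0*y) = -6*(-4 + 0) = -6*(-4) = 24)
k(-4, 2)*(10 + 9) = 24*(10 + 9) = 24*19 = 456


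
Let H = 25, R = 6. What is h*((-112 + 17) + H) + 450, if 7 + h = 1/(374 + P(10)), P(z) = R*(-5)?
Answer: 161645/172 ≈ 939.80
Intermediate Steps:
P(z) = -30 (P(z) = 6*(-5) = -30)
h = -2407/344 (h = -7 + 1/(374 - 30) = -7 + 1/344 = -2407/344 ≈ -6.9971)
h*((-112 + 17) + H) + 450 = -2407*((-112 + 17) + 25)/344 + 450 = -2407*(-95 + 25)/344 + 450 = -2407/344*(-70) + 450 = 84245/172 + 450 = 161645/172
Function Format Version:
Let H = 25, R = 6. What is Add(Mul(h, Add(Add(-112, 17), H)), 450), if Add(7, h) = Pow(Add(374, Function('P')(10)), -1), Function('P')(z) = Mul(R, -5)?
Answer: Rational(161645, 172) ≈ 939.80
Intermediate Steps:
Function('P')(z) = -30 (Function('P')(z) = Mul(6, -5) = -30)
h = Rational(-2407, 344) (h = Add(-7, Pow(Add(374, -30), -1)) = Add(-7, Pow(344, -1)) = Add(-7, Rational(1, 344)) = Rational(-2407, 344) ≈ -6.9971)
Add(Mul(h, Add(Add(-112, 17), H)), 450) = Add(Mul(Rational(-2407, 344), Add(Add(-112, 17), 25)), 450) = Add(Mul(Rational(-2407, 344), Add(-95, 25)), 450) = Add(Mul(Rational(-2407, 344), -70), 450) = Add(Rational(84245, 172), 450) = Rational(161645, 172)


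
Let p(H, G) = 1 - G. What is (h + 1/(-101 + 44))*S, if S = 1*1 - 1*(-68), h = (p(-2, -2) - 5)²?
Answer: 5221/19 ≈ 274.79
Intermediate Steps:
h = 4 (h = ((1 - 1*(-2)) - 5)² = ((1 + 2) - 5)² = (3 - 5)² = (-2)² = 4)
S = 69 (S = 1 + 68 = 69)
(h + 1/(-101 + 44))*S = (4 + 1/(-101 + 44))*69 = (4 + 1/(-57))*69 = (4 - 1/57)*69 = (227/57)*69 = 5221/19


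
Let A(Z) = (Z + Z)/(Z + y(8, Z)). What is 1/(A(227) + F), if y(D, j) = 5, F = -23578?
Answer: -116/2734821 ≈ -4.2416e-5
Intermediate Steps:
A(Z) = 2*Z/(5 + Z) (A(Z) = (Z + Z)/(Z + 5) = (2*Z)/(5 + Z) = 2*Z/(5 + Z))
1/(A(227) + F) = 1/(2*227/(5 + 227) - 23578) = 1/(2*227/232 - 23578) = 1/(2*227*(1/232) - 23578) = 1/(227/116 - 23578) = 1/(-2734821/116) = -116/2734821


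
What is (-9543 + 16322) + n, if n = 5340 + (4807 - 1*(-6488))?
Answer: 23414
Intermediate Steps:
n = 16635 (n = 5340 + (4807 + 6488) = 5340 + 11295 = 16635)
(-9543 + 16322) + n = (-9543 + 16322) + 16635 = 6779 + 16635 = 23414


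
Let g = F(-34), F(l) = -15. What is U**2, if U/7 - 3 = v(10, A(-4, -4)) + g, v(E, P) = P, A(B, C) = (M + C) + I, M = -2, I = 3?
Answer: 11025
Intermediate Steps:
A(B, C) = 1 + C (A(B, C) = (-2 + C) + 3 = 1 + C)
g = -15
U = -105 (U = 21 + 7*((1 - 4) - 15) = 21 + 7*(-3 - 15) = 21 + 7*(-18) = 21 - 126 = -105)
U**2 = (-105)**2 = 11025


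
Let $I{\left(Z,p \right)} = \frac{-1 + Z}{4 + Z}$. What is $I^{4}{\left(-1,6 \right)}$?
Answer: $\frac{16}{81} \approx 0.19753$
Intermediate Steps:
$I{\left(Z,p \right)} = \frac{-1 + Z}{4 + Z}$
$I^{4}{\left(-1,6 \right)} = \left(\frac{-1 - 1}{4 - 1}\right)^{4} = \left(\frac{1}{3} \left(-2\right)\right)^{4} = \left(- \frac{2}{3}\right)^{4} = \frac{16}{81}$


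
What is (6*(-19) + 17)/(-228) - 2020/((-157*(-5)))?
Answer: -76883/35796 ≈ -2.1478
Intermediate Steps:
(6*(-19) + 17)/(-228) - 2020/((-157*(-5))) = (-114 + 17)*(-1/228) - 2020/785 = -97*(-1/228) - 2020*1/785 = 97/228 - 404/157 = -76883/35796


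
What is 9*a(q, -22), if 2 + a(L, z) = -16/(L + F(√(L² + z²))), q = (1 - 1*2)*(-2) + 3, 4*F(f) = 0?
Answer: -234/5 ≈ -46.800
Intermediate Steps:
F(f) = 0 (F(f) = (¼)*0 = 0)
q = 5 (q = (1 - 2)*(-2) + 3 = -1*(-2) + 3 = 2 + 3 = 5)
a(L, z) = -2 - 16/L (a(L, z) = -2 - 16/(L + 0) = -2 - 16/L)
9*a(q, -22) = 9*(-2 - 16/5) = 9*(-26/5) = -234/5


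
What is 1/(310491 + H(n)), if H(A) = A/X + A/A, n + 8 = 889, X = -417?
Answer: 417/129474283 ≈ 3.2207e-6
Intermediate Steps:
n = 881 (n = -8 + 889 = 881)
H(A) = 1 - A/417 (H(A) = A/(-417) + A/A = A*(-1/417) + 1 = -A/417 + 1 = 1 - A/417)
1/(310491 + H(n)) = 1/(310491 + (1 - 1/417*881)) = 1/(310491 + (1 - 881/417)) = 1/(310491 - 464/417) = 1/(129474283/417) = 417/129474283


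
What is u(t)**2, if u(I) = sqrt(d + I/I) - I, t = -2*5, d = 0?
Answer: 121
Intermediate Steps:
t = -10
u(I) = 1 - I (u(I) = sqrt(0 + I/I) - I = sqrt(0 + 1) - I = sqrt(1) - I = 1 - I)
u(t)**2 = (1 - 1*(-10))**2 = (1 + 10)**2 = 11**2 = 121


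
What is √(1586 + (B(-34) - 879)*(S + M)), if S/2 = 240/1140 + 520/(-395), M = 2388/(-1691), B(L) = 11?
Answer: √84441437241970/133589 ≈ 68.787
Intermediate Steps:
M = -2388/1691 (M = 2388*(-1/1691) = -2388/1691 ≈ -1.4122)
S = -3320/1501 (S = 2*(240/1140 + 520/(-395)) = 2*(240*(1/1140) + 520*(-1/395)) = 2*(4/19 - 104/79) = 2*(-1660/1501) = -3320/1501 ≈ -2.2119)
√(1586 + (B(-34) - 879)*(S + M)) = √(1586 + (11 - 879)*(-3320/1501 - 2388/1691)) = √(1586 - 868*(-484132/133589)) = √(1586 + 420226576/133589) = √(632098730/133589) = √84441437241970/133589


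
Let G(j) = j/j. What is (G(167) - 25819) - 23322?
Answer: -49140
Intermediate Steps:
G(j) = 1
(G(167) - 25819) - 23322 = (1 - 25819) - 23322 = -25818 - 23322 = -49140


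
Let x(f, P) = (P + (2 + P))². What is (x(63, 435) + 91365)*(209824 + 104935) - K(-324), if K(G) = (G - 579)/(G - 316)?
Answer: 171581224633337/640 ≈ 2.6810e+11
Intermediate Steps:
K(G) = (-579 + G)/(-316 + G)
x(f, P) = (2 + 2*P)²
(x(63, 435) + 91365)*(209824 + 104935) - K(-324) = (4*(1 + 435)² + 91365)*(209824 + 104935) - (-579 - 324)/(-316 - 324) = (4*436² + 91365)*314759 - (-903)/(-640) = (4*190096 + 91365)*314759 - (-1)*(-903)/640 = (760384 + 91365)*314759 - 1*903/640 = 851749*314759 - 903/640 = 268095663491 - 903/640 = 171581224633337/640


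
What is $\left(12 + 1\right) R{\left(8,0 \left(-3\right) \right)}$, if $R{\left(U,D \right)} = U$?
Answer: $104$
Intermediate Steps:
$\left(12 + 1\right) R{\left(8,0 \left(-3\right) \right)} = \left(12 + 1\right) 8 = 13 \cdot 8 = 104$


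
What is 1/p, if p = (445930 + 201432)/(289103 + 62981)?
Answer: 176042/323681 ≈ 0.54387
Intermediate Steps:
p = 323681/176042 (p = 647362/352084 = 647362*(1/352084) = 323681/176042 ≈ 1.8387)
1/p = 1/(323681/176042) = 176042/323681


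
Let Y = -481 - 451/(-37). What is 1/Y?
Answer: -37/17346 ≈ -0.0021331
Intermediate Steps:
Y = -17346/37 (Y = -481 - 451*(-1)/37 = -481 - 1*(-451/37) = -481 + 451/37 = -17346/37 ≈ -468.81)
1/Y = 1/(-17346/37) = -37/17346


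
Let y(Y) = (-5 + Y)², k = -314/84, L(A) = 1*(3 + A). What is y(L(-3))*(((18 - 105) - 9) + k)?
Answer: -104725/42 ≈ -2493.5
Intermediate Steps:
L(A) = 3 + A
k = -157/42 (k = -314*1/84 = -157/42 ≈ -3.7381)
y(L(-3))*(((18 - 105) - 9) + k) = (-5 + (3 - 3))²*(((18 - 105) - 9) - 157/42) = (-5 + 0)²*((-87 - 9) - 157/42) = (-5)²*(-96 - 157/42) = 25*(-4189/42) = -104725/42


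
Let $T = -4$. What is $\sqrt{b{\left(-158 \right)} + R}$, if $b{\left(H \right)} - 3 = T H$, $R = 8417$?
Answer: $2 \sqrt{2263} \approx 95.142$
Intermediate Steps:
$b{\left(H \right)} = 3 - 4 H$
$\sqrt{b{\left(-158 \right)} + R} = \sqrt{\left(3 - -632\right) + 8417} = \sqrt{\left(3 + 632\right) + 8417} = \sqrt{635 + 8417} = \sqrt{9052} = 2 \sqrt{2263}$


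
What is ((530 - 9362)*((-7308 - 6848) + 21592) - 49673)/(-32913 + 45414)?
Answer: -65724425/12501 ≈ -5257.5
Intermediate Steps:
((530 - 9362)*((-7308 - 6848) + 21592) - 49673)/(-32913 + 45414) = (-8832*(-14156 + 21592) - 49673)/12501 = (-8832*7436 - 49673)*(1/12501) = (-65674752 - 49673)*(1/12501) = -65724425*1/12501 = -65724425/12501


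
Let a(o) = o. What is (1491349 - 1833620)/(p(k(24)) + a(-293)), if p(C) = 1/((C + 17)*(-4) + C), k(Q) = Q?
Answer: 47917940/41021 ≈ 1168.1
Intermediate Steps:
p(C) = 1/(-68 - 3*C) (p(C) = 1/((17 + C)*(-4) + C) = 1/((-68 - 4*C) + C) = 1/(-68 - 3*C))
(1491349 - 1833620)/(p(k(24)) + a(-293)) = (1491349 - 1833620)/(-1/(68 + 3*24) - 293) = -342271/(-1/(68 + 72) - 293) = -342271/(-1/140 - 293) = -342271/(-41021/140) = -342271*(-140/41021) = 47917940/41021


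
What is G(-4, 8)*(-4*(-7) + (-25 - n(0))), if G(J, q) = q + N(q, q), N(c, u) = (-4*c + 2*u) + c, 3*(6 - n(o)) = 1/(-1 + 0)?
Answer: 0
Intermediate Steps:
n(o) = 19/3 (n(o) = 6 - 1/(3*(-1 + 0)) = 6 - ⅓/(-1) = 6 - ⅓*(-1) = 6 + ⅓ = 19/3)
N(c, u) = -3*c + 2*u
G(J, q) = 0 (G(J, q) = q + (-3*q + 2*q) = q - q = 0)
G(-4, 8)*(-4*(-7) + (-25 - n(0))) = 0*(-4*(-7) + (-25 - 1*19/3)) = 0*(28 + (-25 - 19/3)) = 0*(28 - 94/3) = 0*(-10/3) = 0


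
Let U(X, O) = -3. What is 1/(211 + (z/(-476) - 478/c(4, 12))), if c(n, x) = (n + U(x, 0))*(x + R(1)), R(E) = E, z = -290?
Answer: 3094/540955 ≈ 0.0057195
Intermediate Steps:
c(n, x) = (1 + x)*(-3 + n) (c(n, x) = (n - 3)*(x + 1) = (-3 + n)*(1 + x) = (1 + x)*(-3 + n))
1/(211 + (z/(-476) - 478/c(4, 12))) = 1/(211 + (-290/(-476) - 478/(-3 + 4 - 3*12 + 4*12))) = 1/(211 + (-290*(-1/476) - 478/(-3 + 4 - 36 + 48))) = 1/(211 + (145/238 - 478/13)) = 1/(211 - 111879/3094) = 1/(540955/3094) = 3094/540955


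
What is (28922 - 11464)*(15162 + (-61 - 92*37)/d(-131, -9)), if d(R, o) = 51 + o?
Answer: 263257911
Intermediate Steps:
(28922 - 11464)*(15162 + (-61 - 92*37)/d(-131, -9)) = (28922 - 11464)*(15162 + (-61 - 92*37)/(51 - 9)) = 17458*(15162 + (-61 - 3404)/42) = 17458*(15162 - 3465*1/42) = 17458*(15162 - 165/2) = 17458*(30159/2) = 263257911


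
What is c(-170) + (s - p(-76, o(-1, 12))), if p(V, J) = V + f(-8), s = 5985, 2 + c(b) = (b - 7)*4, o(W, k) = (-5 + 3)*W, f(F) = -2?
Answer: 5353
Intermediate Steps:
o(W, k) = -2*W
c(b) = -30 + 4*b (c(b) = -2 + (b - 7)*4 = -2 + (-7 + b)*4 = -2 + (-28 + 4*b) = -30 + 4*b)
p(V, J) = -2 + V (p(V, J) = V - 2 = -2 + V)
c(-170) + (s - p(-76, o(-1, 12))) = (-30 + 4*(-170)) + (5985 - (-2 - 76)) = (-30 - 680) + (5985 - 1*(-78)) = -710 + (5985 + 78) = -710 + 6063 = 5353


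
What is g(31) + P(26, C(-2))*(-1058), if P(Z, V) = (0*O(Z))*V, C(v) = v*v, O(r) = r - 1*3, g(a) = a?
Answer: 31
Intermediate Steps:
O(r) = -3 + r (O(r) = r - 3 = -3 + r)
C(v) = v²
P(Z, V) = 0 (P(Z, V) = (0*(-3 + Z))*V = 0*V = 0)
g(31) + P(26, C(-2))*(-1058) = 31 + 0*(-1058) = 31 + 0 = 31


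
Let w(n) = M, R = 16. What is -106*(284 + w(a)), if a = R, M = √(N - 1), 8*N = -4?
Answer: -30104 - 53*I*√6 ≈ -30104.0 - 129.82*I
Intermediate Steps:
N = -½ (N = (⅛)*(-4) = -½ ≈ -0.50000)
M = I*√6/2 (M = √(-½ - 1) = √(-3/2) = I*√6/2 ≈ 1.2247*I)
a = 16
w(n) = I*√6/2
-106*(284 + w(a)) = -106*(284 + I*√6/2) = -30104 - 53*I*√6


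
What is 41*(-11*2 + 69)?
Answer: 1927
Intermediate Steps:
41*(-11*2 + 69) = 41*(-22 + 69) = 41*47 = 1927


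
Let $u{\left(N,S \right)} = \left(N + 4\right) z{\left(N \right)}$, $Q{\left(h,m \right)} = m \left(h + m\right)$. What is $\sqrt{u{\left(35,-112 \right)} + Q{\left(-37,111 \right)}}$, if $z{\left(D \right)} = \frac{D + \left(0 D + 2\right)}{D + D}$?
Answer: $\frac{3 \sqrt{4483290}}{70} \approx 90.745$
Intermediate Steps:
$z{\left(D \right)} = \frac{2 + D}{2 D}$ ($z{\left(D \right)} = \frac{D + \left(0 + 2\right)}{2 D} = \left(D + 2\right) \frac{1}{2 D} = \left(2 + D\right) \frac{1}{2 D} = \frac{2 + D}{2 D}$)
$u{\left(N,S \right)} = \frac{\left(2 + N\right) \left(4 + N\right)}{2 N}$ ($u{\left(N,S \right)} = \left(N + 4\right) \frac{2 + N}{2 N} = \left(4 + N\right) \frac{2 + N}{2 N} = \frac{\left(2 + N\right) \left(4 + N\right)}{2 N}$)
$\sqrt{u{\left(35,-112 \right)} + Q{\left(-37,111 \right)}} = \sqrt{\left(3 + \frac{1}{2} \cdot 35 + \frac{4}{35}\right) + 111 \left(-37 + 111\right)} = \sqrt{\left(3 + \frac{35}{2} + 4 \cdot \frac{1}{35}\right) + 111 \cdot 74} = \sqrt{\left(3 + \frac{35}{2} + \frac{4}{35}\right) + 8214} = \sqrt{\frac{1443}{70} + 8214} = \sqrt{\frac{576423}{70}} = \frac{3 \sqrt{4483290}}{70}$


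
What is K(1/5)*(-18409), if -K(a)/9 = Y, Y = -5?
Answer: -828405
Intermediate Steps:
K(a) = 45 (K(a) = -9*(-5) = 45)
K(1/5)*(-18409) = 45*(-18409) = -828405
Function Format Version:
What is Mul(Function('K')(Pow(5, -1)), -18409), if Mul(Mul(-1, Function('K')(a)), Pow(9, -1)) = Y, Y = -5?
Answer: -828405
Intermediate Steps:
Function('K')(a) = 45 (Function('K')(a) = Mul(-9, -5) = 45)
Mul(Function('K')(Pow(5, -1)), -18409) = Mul(45, -18409) = -828405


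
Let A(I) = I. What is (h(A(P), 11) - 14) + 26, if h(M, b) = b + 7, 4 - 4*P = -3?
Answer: 30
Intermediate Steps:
P = 7/4 (P = 1 - ¼*(-3) = 1 + ¾ = 7/4 ≈ 1.7500)
h(M, b) = 7 + b
(h(A(P), 11) - 14) + 26 = ((7 + 11) - 14) + 26 = (18 - 14) + 26 = 4 + 26 = 30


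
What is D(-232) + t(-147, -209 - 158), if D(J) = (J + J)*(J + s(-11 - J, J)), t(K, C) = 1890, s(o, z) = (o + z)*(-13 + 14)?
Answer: 114642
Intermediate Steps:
s(o, z) = o + z (s(o, z) = (o + z)*1 = o + z)
D(J) = 2*J*(-11 + J) (D(J) = (J + J)*(J + ((-11 - J) + J)) = (2*J)*(J - 11) = (2*J)*(-11 + J) = 2*J*(-11 + J))
D(-232) + t(-147, -209 - 158) = 2*(-232)*(-11 - 232) + 1890 = 2*(-232)*(-243) + 1890 = 112752 + 1890 = 114642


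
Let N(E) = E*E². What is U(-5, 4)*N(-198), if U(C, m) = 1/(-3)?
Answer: 2587464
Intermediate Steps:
U(C, m) = -⅓
N(E) = E³
U(-5, 4)*N(-198) = -⅓*(-198)³ = -⅓*(-7762392) = 2587464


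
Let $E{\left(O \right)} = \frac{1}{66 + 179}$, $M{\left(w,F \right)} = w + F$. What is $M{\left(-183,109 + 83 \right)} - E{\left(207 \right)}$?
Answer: $\frac{2204}{245} \approx 8.9959$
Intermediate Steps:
$M{\left(w,F \right)} = F + w$
$E{\left(O \right)} = \frac{1}{245}$
$M{\left(-183,109 + 83 \right)} - E{\left(207 \right)} = \left(\left(109 + 83\right) - 183\right) - \frac{1}{245} = \left(192 - 183\right) - \frac{1}{245} = 9 - \frac{1}{245} = \frac{2204}{245}$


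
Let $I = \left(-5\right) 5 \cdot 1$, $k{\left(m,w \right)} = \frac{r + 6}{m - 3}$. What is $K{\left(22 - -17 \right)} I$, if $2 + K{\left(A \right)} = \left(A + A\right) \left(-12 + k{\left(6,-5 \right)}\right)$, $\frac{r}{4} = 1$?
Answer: $16950$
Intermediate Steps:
$r = 4$ ($r = 4 \cdot 1 = 4$)
$k{\left(m,w \right)} = \frac{10}{-3 + m}$ ($k{\left(m,w \right)} = \frac{4 + 6}{m - 3} = \frac{10}{-3 + m}$)
$I = -25$ ($I = \left(-25\right) 1 = -25$)
$K{\left(A \right)} = -2 - \frac{52 A}{3}$ ($K{\left(A \right)} = -2 + \left(A + A\right) \left(-12 + \frac{10}{-3 + 6}\right) = -2 + 2 A \left(-12 + \frac{10}{3}\right) = -2 + 2 A \left(- \frac{26}{3}\right) = -2 - \frac{52 A}{3}$)
$K{\left(22 - -17 \right)} I = \left(-2 - \frac{52 \left(22 - -17\right)}{3}\right) \left(-25\right) = \left(-2 - \frac{52 \left(22 + 17\right)}{3}\right) \left(-25\right) = \left(-2 - 676\right) \left(-25\right) = \left(-678\right) \left(-25\right) = 16950$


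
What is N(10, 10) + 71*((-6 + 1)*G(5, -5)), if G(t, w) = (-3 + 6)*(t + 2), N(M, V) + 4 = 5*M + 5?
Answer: -7404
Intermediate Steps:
N(M, V) = 1 + 5*M (N(M, V) = -4 + (5*M + 5) = -4 + (5 + 5*M) = 1 + 5*M)
G(t, w) = 6 + 3*t (G(t, w) = 3*(2 + t) = 6 + 3*t)
N(10, 10) + 71*((-6 + 1)*G(5, -5)) = (1 + 5*10) + 71*((-6 + 1)*(6 + 3*5)) = (1 + 50) + 71*(-5*(6 + 15)) = 51 + 71*(-5*21) = 51 + 71*(-105) = 51 - 7455 = -7404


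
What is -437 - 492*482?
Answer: -237581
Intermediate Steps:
-437 - 492*482 = -437 - 237144 = -237581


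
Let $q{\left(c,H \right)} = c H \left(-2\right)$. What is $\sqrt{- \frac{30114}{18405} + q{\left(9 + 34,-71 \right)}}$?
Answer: $\frac{4 \sqrt{1595537630}}{2045} \approx 78.13$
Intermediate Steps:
$q{\left(c,H \right)} = - 2 H c$ ($q{\left(c,H \right)} = H c \left(-2\right) = - 2 H c$)
$\sqrt{- \frac{30114}{18405} + q{\left(9 + 34,-71 \right)}} = \sqrt{- \frac{30114}{18405} - - 142 \left(9 + 34\right)} = \sqrt{\left(-30114\right) \frac{1}{18405} - \left(-142\right) 43} = \sqrt{- \frac{3346}{2045} + 6106} = \sqrt{\frac{12483424}{2045}} = \frac{4 \sqrt{1595537630}}{2045}$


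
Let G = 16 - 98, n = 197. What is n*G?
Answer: -16154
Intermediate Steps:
G = -82
n*G = 197*(-82) = -16154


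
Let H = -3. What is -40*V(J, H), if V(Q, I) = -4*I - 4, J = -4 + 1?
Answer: -320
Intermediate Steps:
J = -3
V(Q, I) = -4 - 4*I
-40*V(J, H) = -40*(-4 - 4*(-3)) = -40*(-4 + 12) = -40*8 = -320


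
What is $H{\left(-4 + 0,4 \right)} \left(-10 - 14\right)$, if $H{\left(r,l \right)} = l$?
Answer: $-96$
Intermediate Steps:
$H{\left(-4 + 0,4 \right)} \left(-10 - 14\right) = 4 \left(-10 - 14\right) = 4 \left(-24\right) = -96$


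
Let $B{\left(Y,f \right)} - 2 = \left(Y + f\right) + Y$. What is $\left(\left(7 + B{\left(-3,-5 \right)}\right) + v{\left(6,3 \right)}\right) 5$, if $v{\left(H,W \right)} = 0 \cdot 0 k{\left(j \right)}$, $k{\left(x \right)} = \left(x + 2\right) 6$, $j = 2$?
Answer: $-10$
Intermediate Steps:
$k{\left(x \right)} = 12 + 6 x$ ($k{\left(x \right)} = \left(2 + x\right) 6 = 12 + 6 x$)
$B{\left(Y,f \right)} = 2 + f + 2 Y$ ($B{\left(Y,f \right)} = 2 + \left(\left(Y + f\right) + Y\right) = 2 + \left(f + 2 Y\right) = 2 + f + 2 Y$)
$v{\left(H,W \right)} = 0$ ($v{\left(H,W \right)} = 0 \cdot 0 \left(12 + 6 \cdot 2\right) = 0 \left(12 + 12\right) = 0 \cdot 24 = 0$)
$\left(\left(7 + B{\left(-3,-5 \right)}\right) + v{\left(6,3 \right)}\right) 5 = \left(\left(7 + \left(2 - 5 + 2 \left(-3\right)\right)\right) + 0\right) 5 = \left(\left(7 - 9\right) + 0\right) 5 = \left(-2 + 0\right) 5 = \left(-2\right) 5 = -10$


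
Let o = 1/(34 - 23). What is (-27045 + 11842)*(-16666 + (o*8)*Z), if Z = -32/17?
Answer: 47384679994/187 ≈ 2.5339e+8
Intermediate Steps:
Z = -32/17 (Z = -32*1/17 = -32/17 ≈ -1.8824)
o = 1/11 ≈ 0.090909
(-27045 + 11842)*(-16666 + (o*8)*Z) = (-27045 + 11842)*(-16666 + ((1/11)*8)*(-32/17)) = -15203*(-16666 + (8/11)*(-32/17)) = -15203*(-16666 - 256/187) = -15203*(-3116798/187) = 47384679994/187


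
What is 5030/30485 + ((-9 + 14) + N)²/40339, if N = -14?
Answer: 3159607/18918991 ≈ 0.16701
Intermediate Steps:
5030/30485 + ((-9 + 14) + N)²/40339 = 5030/30485 + ((-9 + 14) - 14)²/40339 = 5030*(1/30485) + (5 - 14)²*(1/40339) = 1006/6097 + (-9)²*(1/40339) = 1006/6097 + 81*(1/40339) = 1006/6097 + 81/40339 = 3159607/18918991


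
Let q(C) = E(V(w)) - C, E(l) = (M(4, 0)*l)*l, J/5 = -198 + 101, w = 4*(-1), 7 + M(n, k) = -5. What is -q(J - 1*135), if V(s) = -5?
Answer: -320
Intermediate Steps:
M(n, k) = -12 (M(n, k) = -7 - 5 = -12)
w = -4
J = -485 (J = 5*(-198 + 101) = 5*(-97) = -485)
E(l) = -12*l² (E(l) = (-12*l)*l = -12*l²)
q(C) = -300 - C (q(C) = -12*(-5)² - C = -12*25 - C = -300 - C)
-q(J - 1*135) = -(-300 - (-485 - 1*135)) = -(-300 - (-485 - 135)) = -(-300 - 1*(-620)) = -(-300 + 620) = -1*320 = -320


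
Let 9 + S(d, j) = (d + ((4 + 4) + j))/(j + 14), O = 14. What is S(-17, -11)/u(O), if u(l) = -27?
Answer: 47/81 ≈ 0.58025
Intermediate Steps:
S(d, j) = -9 + (8 + d + j)/(14 + j) (S(d, j) = -9 + (d + ((4 + 4) + j))/(j + 14) = -9 + (d + (8 + j))/(14 + j) = -9 + (8 + d + j)/(14 + j))
S(-17, -11)/u(O) = ((-118 - 17 - 8*(-11))/(14 - 11))/(-27) = ((-118 - 17 + 88)/3)*(-1/27) = ((1/3)*(-47))*(-1/27) = -47/3*(-1/27) = 47/81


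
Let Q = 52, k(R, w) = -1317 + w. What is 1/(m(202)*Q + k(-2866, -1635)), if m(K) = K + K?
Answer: 1/18056 ≈ 5.5383e-5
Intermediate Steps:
m(K) = 2*K
1/(m(202)*Q + k(-2866, -1635)) = 1/((2*202)*52 + (-1317 - 1635)) = 1/(404*52 - 2952) = 1/(21008 - 2952) = 1/18056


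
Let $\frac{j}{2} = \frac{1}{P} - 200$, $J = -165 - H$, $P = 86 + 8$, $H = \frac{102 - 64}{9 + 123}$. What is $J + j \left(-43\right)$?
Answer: $\frac{52838839}{3102} \approx 17034.0$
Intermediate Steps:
$H = \frac{19}{66}$ ($H = \frac{38}{132} = 38 \cdot \frac{1}{132} = \frac{19}{66} \approx 0.28788$)
$P = 94$
$J = - \frac{10909}{66}$ ($J = -165 - \frac{19}{66} = - \frac{10909}{66} \approx -165.29$)
$j = - \frac{18799}{47}$ ($j = 2 \left(\frac{1}{94} - 200\right) = 2 \left(- \frac{18799}{94}\right) = - \frac{18799}{47} \approx -399.98$)
$J + j \left(-43\right) = - \frac{10909}{66} - - \frac{808357}{47} = - \frac{10909}{66} + \frac{808357}{47} = \frac{52838839}{3102}$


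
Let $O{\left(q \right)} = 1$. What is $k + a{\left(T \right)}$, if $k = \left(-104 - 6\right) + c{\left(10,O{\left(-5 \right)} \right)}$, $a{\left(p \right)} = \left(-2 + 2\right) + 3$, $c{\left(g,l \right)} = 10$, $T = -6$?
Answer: $-97$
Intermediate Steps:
$a{\left(p \right)} = 3$ ($a{\left(p \right)} = 0 + 3 = 3$)
$k = -100$ ($k = \left(-104 - 6\right) + 10 = -110 + 10 = -100$)
$k + a{\left(T \right)} = -100 + 3 = -97$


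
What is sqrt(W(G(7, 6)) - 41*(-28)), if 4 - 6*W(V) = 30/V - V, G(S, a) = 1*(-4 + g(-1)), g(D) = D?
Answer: sqrt(41358)/6 ≈ 33.894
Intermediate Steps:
G(S, a) = -5 (G(S, a) = 1*(-4 - 1) = 1*(-5) = -5)
W(V) = 2/3 - 5/V + V/6 (W(V) = 2/3 - (30/V - V)/6 = 2/3 - (-V + 30/V)/6 = 2/3 + (-5/V + V/6) = 2/3 - 5/V + V/6)
sqrt(W(G(7, 6)) - 41*(-28)) = sqrt((1/6)*(-30 - 5*(4 - 5))/(-5) - 41*(-28)) = sqrt((1/6)*(-1/5)*(-30 - 5*(-1)) + 1148) = sqrt((1/6)*(-1/5)*(-30 + 5) + 1148) = sqrt((1/6)*(-1/5)*(-25) + 1148) = sqrt(5/6 + 1148) = sqrt(6893/6) = sqrt(41358)/6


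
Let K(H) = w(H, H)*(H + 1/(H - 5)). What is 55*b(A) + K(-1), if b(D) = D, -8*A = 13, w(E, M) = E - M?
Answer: -715/8 ≈ -89.375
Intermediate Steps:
A = -13/8 (A = -⅛*13 = -13/8 ≈ -1.6250)
K(H) = 0 (K(H) = (H - H)*(H + 1/(H - 5)) = 0*(H + 1/(-5 + H)) = 0)
55*b(A) + K(-1) = 55*(-13/8) + 0 = -715/8 + 0 = -715/8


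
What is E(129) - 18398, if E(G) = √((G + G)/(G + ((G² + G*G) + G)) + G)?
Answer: -18398 + √2180230/130 ≈ -18387.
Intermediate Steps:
E(G) = √(G + 2*G/(2*G + 2*G²)) (E(G) = √((2*G)/(G + ((G² + G²) + G)) + G) = √((2*G)/(G + (2*G² + G)) + G) = √((2*G)/(G + (G + 2*G²)) + G) = √((2*G)/(2*G + 2*G²) + G) = √(2*G/(2*G + 2*G²) + G) = √(G + 2*G/(2*G + 2*G²)))
E(129) - 18398 = √((1 + 129*(1 + 129))/(1 + 129)) - 18398 = √((1 + 129*130)/130) - 18398 = √((1 + 16770)/130) - 18398 = √((1/130)*16771) - 18398 = √(16771/130) - 18398 = √2180230/130 - 18398 = -18398 + √2180230/130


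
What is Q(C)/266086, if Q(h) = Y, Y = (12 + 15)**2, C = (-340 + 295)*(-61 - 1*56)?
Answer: 729/266086 ≈ 0.0027397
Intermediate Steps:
C = 5265 (C = -45*(-61 - 56) = -45*(-117) = 5265)
Y = 729 (Y = 27**2 = 729)
Q(h) = 729
Q(C)/266086 = 729/266086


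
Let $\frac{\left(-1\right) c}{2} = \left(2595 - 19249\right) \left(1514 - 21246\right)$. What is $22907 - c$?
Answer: $657256363$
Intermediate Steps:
$c = -657233456$ ($c = - 2 \left(2595 - 19249\right) \left(1514 - 21246\right) = - 2 \left(\left(-16654\right) \left(-19732\right)\right) = \left(-2\right) 328616728 = -657233456$)
$22907 - c = 22907 - -657233456 = 22907 + 657233456 = 657256363$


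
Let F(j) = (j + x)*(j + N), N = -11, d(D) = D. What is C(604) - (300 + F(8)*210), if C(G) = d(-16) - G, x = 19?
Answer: 16090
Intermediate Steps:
F(j) = (-11 + j)*(19 + j) (F(j) = (j + 19)*(j - 11) = (19 + j)*(-11 + j) = (-11 + j)*(19 + j))
C(G) = -16 - G
C(604) - (300 + F(8)*210) = (-16 - 1*604) - (300 + (-209 + 8**2 + 8*8)*210) = (-16 - 604) - (300 + (-209 + 64 + 64)*210) = -620 - (300 - 81*210) = -620 - (300 - 17010) = -620 - 1*(-16710) = -620 + 16710 = 16090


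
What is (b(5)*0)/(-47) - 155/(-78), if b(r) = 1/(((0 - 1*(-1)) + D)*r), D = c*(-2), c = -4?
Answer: 155/78 ≈ 1.9872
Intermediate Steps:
D = 8 (D = -4*(-2) = 8)
b(r) = 1/(9*r) (b(r) = 1/(((0 - 1*(-1)) + 8)*r) = 1/(((0 + 1) + 8)*r) = 1/((1 + 8)*r) = 1/(9*r))
(b(5)*0)/(-47) - 155/(-78) = (((⅑)/5)*0)/(-47) - 155/(-78) = (((⅑)*(⅕))*0)*(-1/47) - 155*(-1/78) = ((1/45)*0)*(-1/47) + 155/78 = 0*(-1/47) + 155/78 = 0 + 155/78 = 155/78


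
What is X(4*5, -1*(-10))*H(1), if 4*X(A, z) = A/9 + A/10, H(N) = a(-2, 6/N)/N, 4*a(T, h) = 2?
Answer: 19/36 ≈ 0.52778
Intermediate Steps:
a(T, h) = 1/2 (a(T, h) = (1/4)*2 = 1/2)
H(N) = 1/(2*N)
X(A, z) = 19*A/360 (X(A, z) = (A/9 + A/10)/4 = (19*A/90)/4 = 19*A/360)
X(4*5, -1*(-10))*H(1) = (19*(4*5)/360)*((1/2)/1) = ((19/360)*20)*((1/2)*1) = (19/18)*(1/2) = 19/36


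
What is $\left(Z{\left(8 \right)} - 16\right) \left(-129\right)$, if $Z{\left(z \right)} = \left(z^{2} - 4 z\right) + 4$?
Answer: $-2580$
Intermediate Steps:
$Z{\left(z \right)} = 4 + z^{2} - 4 z$
$\left(Z{\left(8 \right)} - 16\right) \left(-129\right) = \left(\left(4 + 8^{2} - 32\right) - 16\right) \left(-129\right) = \left(\left(4 + 64 - 32\right) - 16\right) \left(-129\right) = \left(36 - 16\right) \left(-129\right) = 20 \left(-129\right) = -2580$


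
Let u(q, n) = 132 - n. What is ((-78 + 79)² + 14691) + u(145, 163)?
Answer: 14661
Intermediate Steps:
((-78 + 79)² + 14691) + u(145, 163) = ((-78 + 79)² + 14691) + (132 - 1*163) = (1² + 14691) + (132 - 163) = (1 + 14691) - 31 = 14692 - 31 = 14661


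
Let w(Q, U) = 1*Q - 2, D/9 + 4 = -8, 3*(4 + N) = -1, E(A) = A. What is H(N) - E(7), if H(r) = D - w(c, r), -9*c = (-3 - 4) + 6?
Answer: -1018/9 ≈ -113.11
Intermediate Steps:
N = -13/3 (N = -4 + (⅓)*(-1) = -4 - ⅓ = -13/3 ≈ -4.3333)
c = ⅑ (c = -((-3 - 4) + 6)/9 = -(-7 + 6)/9 = -⅑*(-1) = ⅑ ≈ 0.11111)
D = -108 (D = -36 + 9*(-8) = -36 - 72 = -108)
w(Q, U) = -2 + Q (w(Q, U) = Q - 2 = -2 + Q)
H(r) = -955/9 (H(r) = -108 - (-2 + ⅑) = -108 - 1*(-17/9) = -108 + 17/9 = -955/9)
H(N) - E(7) = -955/9 - 1*7 = -955/9 - 7 = -1018/9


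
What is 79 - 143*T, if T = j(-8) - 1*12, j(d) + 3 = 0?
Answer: 2224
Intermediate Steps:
j(d) = -3 (j(d) = -3 + 0 = -3)
T = -15 (T = -3 - 1*12 = -3 - 12 = -15)
79 - 143*T = 79 - 143*(-15) = 79 + 2145 = 2224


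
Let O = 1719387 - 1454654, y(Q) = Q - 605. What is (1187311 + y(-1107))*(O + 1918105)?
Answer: 2587970549962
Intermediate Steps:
y(Q) = -605 + Q
O = 264733
(1187311 + y(-1107))*(O + 1918105) = (1187311 + (-605 - 1107))*(264733 + 1918105) = (1187311 - 1712)*2182838 = 1185599*2182838 = 2587970549962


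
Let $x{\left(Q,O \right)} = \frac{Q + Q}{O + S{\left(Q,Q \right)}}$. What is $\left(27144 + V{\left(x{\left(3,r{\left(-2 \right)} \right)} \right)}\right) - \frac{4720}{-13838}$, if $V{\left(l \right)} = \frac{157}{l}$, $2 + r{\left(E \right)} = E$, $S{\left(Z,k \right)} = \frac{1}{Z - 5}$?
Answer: $\frac{747987935}{27676} \approx 27027.0$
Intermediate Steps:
$S{\left(Z,k \right)} = \frac{1}{-5 + Z}$
$r{\left(E \right)} = -2 + E$
$x{\left(Q,O \right)} = \frac{2 Q}{O + \frac{1}{-5 + Q}}$ ($x{\left(Q,O \right)} = \frac{Q + Q}{O + \frac{1}{-5 + Q}} = \frac{2 Q}{O + \frac{1}{-5 + Q}}$)
$\left(27144 + V{\left(x{\left(3,r{\left(-2 \right)} \right)} \right)}\right) - \frac{4720}{-13838} = \left(27144 + \frac{157}{2 \cdot 3 \frac{1}{1 + \left(-2 - 2\right) \left(-5 + 3\right)} \left(-5 + 3\right)}\right) - \frac{4720}{-13838} = \left(27144 + \frac{157}{2 \cdot 3 \frac{1}{1 - -8} \left(-2\right)}\right) - - \frac{2360}{6919} = \left(27144 + \frac{157}{2 \cdot 3 \frac{1}{1 + 8} \left(-2\right)}\right) + \frac{2360}{6919} = \left(27144 + \frac{157}{2 \cdot 3 \cdot \frac{1}{9} \left(-2\right)}\right) + \frac{2360}{6919} = \left(27144 + \frac{157}{- \frac{4}{3}}\right) + \frac{2360}{6919} = \left(27144 + 157 \left(- \frac{3}{4}\right)\right) + \frac{2360}{6919} = \left(27144 - \frac{471}{4}\right) + \frac{2360}{6919} = \frac{108105}{4} + \frac{2360}{6919} = \frac{747987935}{27676}$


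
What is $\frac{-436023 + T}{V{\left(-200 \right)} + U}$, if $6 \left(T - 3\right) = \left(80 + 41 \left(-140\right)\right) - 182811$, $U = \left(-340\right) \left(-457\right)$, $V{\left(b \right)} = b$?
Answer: $- \frac{2804591}{931080} \approx -3.0122$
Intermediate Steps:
$U = 155380$
$T = - \frac{188453}{6}$ ($T = 3 + \frac{\left(80 + 41 \left(-140\right)\right) - 182811}{6} = 3 + \frac{\left(80 - 5740\right) - 182811}{6} = 3 + \frac{-5660 - 182811}{6} = 3 + \frac{1}{6} \left(-188471\right) = 3 - \frac{188471}{6} = - \frac{188453}{6} \approx -31409.0$)
$\frac{-436023 + T}{V{\left(-200 \right)} + U} = \frac{-436023 - \frac{188453}{6}}{-200 + 155380} = - \frac{2804591}{6 \cdot 155180} = \left(- \frac{2804591}{6}\right) \frac{1}{155180} = - \frac{2804591}{931080}$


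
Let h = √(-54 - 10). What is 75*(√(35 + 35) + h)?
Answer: 75*√70 + 600*I ≈ 627.5 + 600.0*I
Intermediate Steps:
h = 8*I (h = √(-64) = 8*I ≈ 8.0*I)
75*(√(35 + 35) + h) = 75*(√(35 + 35) + 8*I) = 75*(√70 + 8*I) = 75*√70 + 600*I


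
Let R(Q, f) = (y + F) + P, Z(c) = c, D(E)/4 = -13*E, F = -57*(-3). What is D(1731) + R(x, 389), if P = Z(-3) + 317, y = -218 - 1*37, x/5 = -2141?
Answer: -89782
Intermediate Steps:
x = -10705 (x = 5*(-2141) = -10705)
F = 171
D(E) = -52*E (D(E) = 4*(-13*E) = -52*E)
y = -255 (y = -218 - 37 = -255)
P = 314 (P = -3 + 317 = 314)
R(Q, f) = 230 (R(Q, f) = (-255 + 171) + 314 = -84 + 314 = 230)
D(1731) + R(x, 389) = -52*1731 + 230 = -90012 + 230 = -89782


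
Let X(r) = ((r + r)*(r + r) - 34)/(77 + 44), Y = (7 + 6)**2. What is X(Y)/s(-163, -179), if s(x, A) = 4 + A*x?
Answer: 38070/1176967 ≈ 0.032346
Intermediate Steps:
Y = 169 (Y = 13**2 = 169)
X(r) = -34/121 + 4*r**2/121 (X(r) = ((2*r)*(2*r) - 34)/121 = (4*r**2 - 34)*(1/121) = (-34 + 4*r**2)*(1/121) = -34/121 + 4*r**2/121)
X(Y)/s(-163, -179) = (-34/121 + (4/121)*169**2)/(4 - 179*(-163)) = (-34/121 + (4/121)*28561)/(4 + 29177) = (-34/121 + 114244/121)/29181 = (114210/121)*(1/29181) = 38070/1176967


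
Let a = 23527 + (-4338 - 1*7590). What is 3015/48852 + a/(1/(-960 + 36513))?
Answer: 2238394553051/5428 ≈ 4.1238e+8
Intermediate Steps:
a = 11599 (a = 23527 + (-4338 - 7590) = 23527 - 11928 = 11599)
3015/48852 + a/(1/(-960 + 36513)) = 3015/48852 + 11599/(1/(-960 + 36513)) = 3015*(1/48852) + 11599/(1/35553) = 335/5428 + 11599/(1/35553) = 335/5428 + 11599*35553 = 335/5428 + 412379247 = 2238394553051/5428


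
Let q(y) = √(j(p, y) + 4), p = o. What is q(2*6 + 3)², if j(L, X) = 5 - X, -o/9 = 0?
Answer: -6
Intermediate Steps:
o = 0 (o = -9*0 = 0)
p = 0
q(y) = √(9 - y) (q(y) = √((5 - y) + 4) = √(9 - y))
q(2*6 + 3)² = (√(9 - (2*6 + 3)))² = (√(9 - (12 + 3)))² = (√(9 - 1*15))² = (√(9 - 15))² = (√(-6))² = (I*√6)² = -6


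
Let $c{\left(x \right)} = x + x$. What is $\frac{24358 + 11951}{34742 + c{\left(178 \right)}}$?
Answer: $\frac{5187}{5014} \approx 1.0345$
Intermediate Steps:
$c{\left(x \right)} = 2 x$
$\frac{24358 + 11951}{34742 + c{\left(178 \right)}} = \frac{24358 + 11951}{34742 + 2 \cdot 178} = \frac{36309}{34742 + 356} = \frac{36309}{35098} = 36309 \cdot \frac{1}{35098} = \frac{5187}{5014}$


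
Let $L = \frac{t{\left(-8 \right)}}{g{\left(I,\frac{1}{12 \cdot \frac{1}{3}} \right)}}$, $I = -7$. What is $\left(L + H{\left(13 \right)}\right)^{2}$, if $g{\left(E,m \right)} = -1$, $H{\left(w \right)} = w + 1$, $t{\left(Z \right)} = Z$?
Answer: $484$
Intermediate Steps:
$H{\left(w \right)} = 1 + w$
$L = 8$ ($L = - \frac{8}{-1} = \left(-8\right) \left(-1\right) = 8$)
$\left(L + H{\left(13 \right)}\right)^{2} = \left(8 + \left(1 + 13\right)\right)^{2} = \left(8 + 14\right)^{2} = 22^{2} = 484$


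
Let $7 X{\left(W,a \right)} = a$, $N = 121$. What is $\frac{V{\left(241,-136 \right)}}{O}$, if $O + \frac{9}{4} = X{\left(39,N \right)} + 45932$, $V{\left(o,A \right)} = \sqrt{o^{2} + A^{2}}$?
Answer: $\frac{28 \sqrt{76577}}{1286517} \approx 0.0060227$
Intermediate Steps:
$X{\left(W,a \right)} = \frac{a}{7}$
$V{\left(o,A \right)} = \sqrt{A^{2} + o^{2}}$
$O = \frac{1286517}{28}$ ($O = - \frac{9}{4} + \left(\frac{1}{7} \cdot 121 + 45932\right) = - \frac{9}{4} + \left(\frac{121}{7} + 45932\right) = - \frac{9}{4} + \frac{321645}{7} = \frac{1286517}{28} \approx 45947.0$)
$\frac{V{\left(241,-136 \right)}}{O} = \frac{\sqrt{\left(-136\right)^{2} + 241^{2}}}{\frac{1286517}{28}} = \sqrt{18496 + 58081} \cdot \frac{28}{1286517} = \sqrt{76577} \cdot \frac{28}{1286517} = \frac{28 \sqrt{76577}}{1286517}$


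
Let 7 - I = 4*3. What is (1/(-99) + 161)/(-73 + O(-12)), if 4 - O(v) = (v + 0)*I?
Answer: -15938/12771 ≈ -1.2480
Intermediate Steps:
I = -5 (I = 7 - 4*3 = 7 - 1*12 = 7 - 12 = -5)
O(v) = 4 + 5*v (O(v) = 4 - (v + 0)*(-5) = 4 - v*(-5) = 4 - (-5)*v = 4 + 5*v)
(1/(-99) + 161)/(-73 + O(-12)) = (1/(-99) + 161)/(-73 + (4 + 5*(-12))) = (-1/99 + 161)/(-73 + (4 - 60)) = 15938/(99*(-73 - 56)) = (15938/99)/(-129) = (15938/99)*(-1/129) = -15938/12771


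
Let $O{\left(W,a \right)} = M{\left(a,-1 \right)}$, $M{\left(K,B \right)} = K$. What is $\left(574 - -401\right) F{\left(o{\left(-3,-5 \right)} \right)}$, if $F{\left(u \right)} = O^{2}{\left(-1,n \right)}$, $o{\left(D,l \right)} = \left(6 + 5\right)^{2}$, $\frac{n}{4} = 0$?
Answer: $0$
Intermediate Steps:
$n = 0$ ($n = 4 \cdot 0 = 0$)
$o{\left(D,l \right)} = 121$ ($o{\left(D,l \right)} = 11^{2} = 121$)
$O{\left(W,a \right)} = a$
$F{\left(u \right)} = 0$ ($F{\left(u \right)} = 0^{2} = 0$)
$\left(574 - -401\right) F{\left(o{\left(-3,-5 \right)} \right)} = \left(574 - -401\right) 0 = \left(574 + 401\right) 0 = 975 \cdot 0 = 0$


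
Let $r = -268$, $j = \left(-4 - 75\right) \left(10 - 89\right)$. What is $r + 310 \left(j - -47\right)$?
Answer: $1949012$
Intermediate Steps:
$j = 6241$ ($j = \left(-79\right) \left(-79\right) = 6241$)
$r + 310 \left(j - -47\right) = -268 + 310 \left(6241 - -47\right) = -268 + 310 \left(6241 + 47\right) = -268 + 310 \cdot 6288 = -268 + 1949280 = 1949012$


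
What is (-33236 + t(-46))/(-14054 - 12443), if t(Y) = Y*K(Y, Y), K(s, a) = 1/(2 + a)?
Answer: 731169/582934 ≈ 1.2543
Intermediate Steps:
t(Y) = Y/(2 + Y)
(-33236 + t(-46))/(-14054 - 12443) = (-33236 - 46/(2 - 46))/(-14054 - 12443) = (-33236 - 46/(-44))/(-26497) = (-33236 - 46*(-1/44))*(-1/26497) = (-33236 + 23/22)*(-1/26497) = -731169/22*(-1/26497) = 731169/582934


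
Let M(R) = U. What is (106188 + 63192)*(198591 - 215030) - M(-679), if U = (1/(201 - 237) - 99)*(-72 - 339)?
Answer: -33413742245/12 ≈ -2.7845e+9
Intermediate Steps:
U = 488405/12 (U = (1/(-36) - 99)*(-411) = (-1/36 - 99)*(-411) = -3565/36*(-411) = 488405/12 ≈ 40700.)
M(R) = 488405/12
(106188 + 63192)*(198591 - 215030) - M(-679) = (106188 + 63192)*(198591 - 215030) - 1*488405/12 = 169380*(-16439) - 488405/12 = -2784437820 - 488405/12 = -33413742245/12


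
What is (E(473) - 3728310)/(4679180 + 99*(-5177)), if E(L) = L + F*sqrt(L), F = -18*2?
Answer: -3727837/4166657 - 36*sqrt(473)/4166657 ≈ -0.89487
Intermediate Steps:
F = -36
E(L) = L - 36*sqrt(L)
(E(473) - 3728310)/(4679180 + 99*(-5177)) = ((473 - 36*sqrt(473)) - 3728310)/(4679180 + 99*(-5177)) = (-3727837 - 36*sqrt(473))/(4679180 - 512523) = (-3727837 - 36*sqrt(473))/4166657 = (-3727837 - 36*sqrt(473))*(1/4166657) = -3727837/4166657 - 36*sqrt(473)/4166657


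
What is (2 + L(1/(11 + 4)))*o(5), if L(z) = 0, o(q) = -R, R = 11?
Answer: -22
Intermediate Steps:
o(q) = -11 (o(q) = -1*11 = -11)
(2 + L(1/(11 + 4)))*o(5) = (2 + 0)*(-11) = 2*(-11) = -22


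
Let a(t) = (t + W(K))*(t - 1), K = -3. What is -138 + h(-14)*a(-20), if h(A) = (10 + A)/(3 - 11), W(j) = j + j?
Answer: 135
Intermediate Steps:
W(j) = 2*j
a(t) = (-1 + t)*(-6 + t) (a(t) = (t + 2*(-3))*(t - 1) = (t - 6)*(-1 + t) = (-6 + t)*(-1 + t) = (-1 + t)*(-6 + t))
h(A) = -5/4 - A/8 (h(A) = (10 + A)/(-8) = (10 + A)*(-1/8) = -5/4 - A/8)
-138 + h(-14)*a(-20) = -138 + (-5/4 - 1/8*(-14))*(6 + (-20)**2 - 7*(-20)) = -138 + (-5/4 + 7/4)*(6 + 400 + 140) = -138 + (1/2)*546 = -138 + 273 = 135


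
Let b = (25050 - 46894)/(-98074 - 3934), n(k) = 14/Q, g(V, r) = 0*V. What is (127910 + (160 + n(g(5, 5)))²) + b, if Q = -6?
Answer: 35063233487/229518 ≈ 1.5277e+5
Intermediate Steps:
g(V, r) = 0
n(k) = -7/3 (n(k) = 14/(-6) = 14*(-⅙) = -7/3)
b = 5461/25502 (b = -21844/(-102008) = -21844*(-1/102008) = 5461/25502 ≈ 0.21414)
(127910 + (160 + n(g(5, 5)))²) + b = (127910 + (160 - 7/3)²) + 5461/25502 = (127910 + (473/3)²) + 5461/25502 = (127910 + 223729/9) + 5461/25502 = 1374919/9 + 5461/25502 = 35063233487/229518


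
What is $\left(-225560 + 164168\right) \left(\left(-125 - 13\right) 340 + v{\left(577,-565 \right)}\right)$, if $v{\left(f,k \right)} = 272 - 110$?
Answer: $2870567136$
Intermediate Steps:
$v{\left(f,k \right)} = 162$
$\left(-225560 + 164168\right) \left(\left(-125 - 13\right) 340 + v{\left(577,-565 \right)}\right) = \left(-225560 + 164168\right) \left(\left(-125 - 13\right) 340 + 162\right) = - 61392 \left(\left(-138\right) 340 + 162\right) = - 61392 \left(-46920 + 162\right) = \left(-61392\right) \left(-46758\right) = 2870567136$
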